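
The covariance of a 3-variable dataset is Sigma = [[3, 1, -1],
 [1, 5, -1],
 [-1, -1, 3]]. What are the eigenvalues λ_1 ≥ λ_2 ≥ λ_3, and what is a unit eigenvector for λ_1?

Step 1 — characteristic polynomial p(λ) = det(λI - Sigma) = λ³ - tr·λ² + c_1·λ - det, where tr = trace, c_1 = sum of the principal 2×2 minors, det = det(Sigma):
  tr = 3 + 5 + 3 = 11,
  c_1 = (3·5 - (1)²) + (3·3 - (-1)²) + (5·3 - (-1)²) = 14 + 8 + 14 = 36,
  det = 3·(5·3 - (-1)²) - (1)·((1)·3 - (-1)·(-1)) + (-1)·((1)·(-1) - 5·(-1)) = 3·(14) - (1)·(2) + (-1)·(4) = 36.
  So p(λ) = λ³ - 11λ² + 36λ - 36.
Step 2 — look for an integer root (rational root theorem: any rational root is an integer divisor of 36). Testing λ = 2:
  p(2) = 8 - 44 + 72 - 36 = 0  ✓
  Dividing out (λ - 2): p(λ) = (λ - 2)(λ² - 9λ + 18).
Step 3 — remaining eigenvalues from the quadratic λ² - 9λ + 18 = 0:
  Δ = 9² - 4·18 = 81 - 72 = 9,  λ = (9 ± √9)/2 = (9 ± 3)/2 = 6 or 3.
  Sorted: λ_1 = 6,  λ_2 = 3,  λ_3 = 2  (check: sum = 11 = tr ✓).

Step 4 — unit eigenvector for λ_1 = 6: v spans the null space of (Sigma - λ_1 I), whose rows are
  r_1 = (-3, 1, -1),  r_2 = (1, -1, -1),  r_3 = (-1, -1, -3).
  v is orthogonal to every row, so take v ∝ r_1 × r_2 = ((1)·(-1) - (-1)·(-1), (-1)·(1) - (-3)·(-1), (-3)·(-1) - (1)·(1)) = (-2, -4, 2).
  Rescale (divide by 2; multiply by -1 so the first nonzero entry is positive): u = (1, 2, -1).
  ||u|| = √((1)² + (2)² + (-1)²) = √(6) ≈ 2.4495,  v_1 = u/||u|| ≈ (0.4082, 0.8165, -0.4082) (||v_1|| = 1).

λ_1 = 6,  λ_2 = 3,  λ_3 = 2;  v_1 ≈ (0.4082, 0.8165, -0.4082)


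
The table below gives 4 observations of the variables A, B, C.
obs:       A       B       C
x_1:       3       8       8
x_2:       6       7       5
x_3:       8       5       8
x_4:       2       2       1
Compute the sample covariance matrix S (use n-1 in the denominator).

Step 1 — column means:
  mean(A) = (3 + 6 + 8 + 2) / 4 = 19/4 = 4.75
  mean(B) = (8 + 7 + 5 + 2) / 4 = 22/4 = 5.5
  mean(C) = (8 + 5 + 8 + 1) / 4 = 22/4 = 5.5

Step 2 — sample covariance S[i,j] = (1/(n-1)) · Σ_k (x_{k,i} - mean_i) · (x_{k,j} - mean_j), with n-1 = 3.
  S[A,A] = ((-1.75)·(-1.75) + (1.25)·(1.25) + (3.25)·(3.25) + (-2.75)·(-2.75)) / 3 = 22.75/3 = 7.5833
  S[A,B] = ((-1.75)·(2.5) + (1.25)·(1.5) + (3.25)·(-0.5) + (-2.75)·(-3.5)) / 3 = 5.5/3 = 1.8333
  S[A,C] = ((-1.75)·(2.5) + (1.25)·(-0.5) + (3.25)·(2.5) + (-2.75)·(-4.5)) / 3 = 15.5/3 = 5.1667
  S[B,B] = ((2.5)·(2.5) + (1.5)·(1.5) + (-0.5)·(-0.5) + (-3.5)·(-3.5)) / 3 = 21/3 = 7
  S[B,C] = ((2.5)·(2.5) + (1.5)·(-0.5) + (-0.5)·(2.5) + (-3.5)·(-4.5)) / 3 = 20/3 = 6.6667
  S[C,C] = ((2.5)·(2.5) + (-0.5)·(-0.5) + (2.5)·(2.5) + (-4.5)·(-4.5)) / 3 = 33/3 = 11

S is symmetric (S[j,i] = S[i,j]). Assembling:

S = [[7.5833, 1.8333, 5.1667],
 [1.8333, 7, 6.6667],
 [5.1667, 6.6667, 11]]


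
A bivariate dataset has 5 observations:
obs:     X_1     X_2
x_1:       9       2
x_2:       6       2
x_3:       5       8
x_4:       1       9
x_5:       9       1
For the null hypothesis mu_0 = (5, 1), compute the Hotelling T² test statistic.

Step 1 — sample mean vector:
  mean(X_1) = (9 + 6 + 5 + 1 + 9) / 5 = 30/5 = 6
  mean(X_2) = (2 + 2 + 8 + 9 + 1) / 5 = 22/5 = 4.4
  x̄ = (6, 4.4),  deviation x̄ - mu_0 = (6, 4.4) - (5, 1) = (1, 3.4).

Step 2 — sample covariance matrix, S[i,j] = (1/(n-1)) · Σ_k (x_{k,i} - mean_i) · (x_{k,j} - mean_j), divisor n-1 = 4:
  S[X_1,X_1] = ((3)·(3) + (0)·(0) + (-1)·(-1) + (-5)·(-5) + (3)·(3)) / 4 = 44/4 = 11
  S[X_1,X_2] = ((3)·(-2.4) + (0)·(-2.4) + (-1)·(3.6) + (-5)·(4.6) + (3)·(-3.4)) / 4 = -44/4 = -11
  S[X_2,X_2] = ((-2.4)·(-2.4) + (-2.4)·(-2.4) + (3.6)·(3.6) + (4.6)·(4.6) + (-3.4)·(-3.4)) / 4 = 57.2/4 = 14.3
  S = [[11, -11],
 [-11, 14.3]].

Step 3 — invert S. det(S) = 11·14.3 - (-11)² = 36.3.
  S^{-1} = (1/det) · [[d, -b], [-b, a]] = [[0.3939, 0.303],
 [0.303, 0.303]].

Step 4 — quadratic form (x̄ - mu_0)^T · S^{-1} · (x̄ - mu_0):
  S^{-1} · (x̄ - mu_0) = (1.4242, 1.3333),
  (x̄ - mu_0)^T · [...] = (1)·(1.4242) + (3.4)·(1.3333) = 5.9576.

Step 5 — scale by n: T² = 5 · 5.9576 = 29.7879.

T² ≈ 29.7879


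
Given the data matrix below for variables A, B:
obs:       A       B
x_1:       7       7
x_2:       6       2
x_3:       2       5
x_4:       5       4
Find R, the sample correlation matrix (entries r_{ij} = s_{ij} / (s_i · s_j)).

Step 1 — column means:
  mean(A) = (7 + 6 + 2 + 5) / 4 = 20/4 = 5
  mean(B) = (7 + 2 + 5 + 4) / 4 = 18/4 = 4.5

Step 2 — sample variances and covariances s[i,j] = (1/(n-1)) · Σ_k (x_{k,i} - mean_i) · (x_{k,j} - mean_j), with n-1 = 3:
  s[A,A] = ((2)·(2) + (1)·(1) + (-3)·(-3) + (0)·(0)) / 3 = 14/3 = 4.6667
  s[A,B] = ((2)·(2.5) + (1)·(-2.5) + (-3)·(0.5) + (0)·(-0.5)) / 3 = 1/3 = 0.3333
  s[B,B] = ((2.5)·(2.5) + (-2.5)·(-2.5) + (0.5)·(0.5) + (-0.5)·(-0.5)) / 3 = 13/3 = 4.3333
  Sample standard deviations s_i = √(s[i,i]):
  s(A) = √(4.6667) = 2.1602
  s(B) = √(4.3333) = 2.0817

Step 3 — r_{ij} = s_{ij} / (s_i · s_j):
  r[A,A] = 1 (diagonal).
  r[A,B] = 0.3333 / (2.1602 · 2.0817) = 0.3333 / 4.4969 = 0.0741
  r[B,B] = 1 (diagonal).

R is symmetric with unit diagonal. Assembling:

R = [[1, 0.0741],
 [0.0741, 1]]


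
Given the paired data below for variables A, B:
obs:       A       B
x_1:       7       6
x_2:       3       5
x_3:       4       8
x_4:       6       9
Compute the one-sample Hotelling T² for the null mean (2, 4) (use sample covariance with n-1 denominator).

Step 1 — sample mean vector:
  mean(A) = (7 + 3 + 4 + 6) / 4 = 20/4 = 5
  mean(B) = (6 + 5 + 8 + 9) / 4 = 28/4 = 7
  x̄ = (5, 7),  deviation x̄ - mu_0 = (5, 7) - (2, 4) = (3, 3).

Step 2 — sample covariance matrix, S[i,j] = (1/(n-1)) · Σ_k (x_{k,i} - mean_i) · (x_{k,j} - mean_j), divisor n-1 = 3:
  S[A,A] = ((2)·(2) + (-2)·(-2) + (-1)·(-1) + (1)·(1)) / 3 = 10/3 = 3.3333
  S[A,B] = ((2)·(-1) + (-2)·(-2) + (-1)·(1) + (1)·(2)) / 3 = 3/3 = 1
  S[B,B] = ((-1)·(-1) + (-2)·(-2) + (1)·(1) + (2)·(2)) / 3 = 10/3 = 3.3333
  S = [[3.3333, 1],
 [1, 3.3333]].

Step 3 — invert S. det(S) = 3.3333·3.3333 - (1)² = 10.1111.
  S^{-1} = (1/det) · [[d, -b], [-b, a]] = [[0.3297, -0.0989],
 [-0.0989, 0.3297]].

Step 4 — quadratic form (x̄ - mu_0)^T · S^{-1} · (x̄ - mu_0):
  S^{-1} · (x̄ - mu_0) = (0.6923, 0.6923),
  (x̄ - mu_0)^T · [...] = (3)·(0.6923) + (3)·(0.6923) = 4.1538.

Step 5 — scale by n: T² = 4 · 4.1538 = 16.6154.

T² ≈ 16.6154


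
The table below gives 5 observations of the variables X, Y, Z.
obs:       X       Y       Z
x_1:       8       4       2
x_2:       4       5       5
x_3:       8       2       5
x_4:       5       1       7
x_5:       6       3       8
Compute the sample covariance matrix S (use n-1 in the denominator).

Step 1 — column means:
  mean(X) = (8 + 4 + 8 + 5 + 6) / 5 = 31/5 = 6.2
  mean(Y) = (4 + 5 + 2 + 1 + 3) / 5 = 15/5 = 3
  mean(Z) = (2 + 5 + 5 + 7 + 8) / 5 = 27/5 = 5.4

Step 2 — sample covariance S[i,j] = (1/(n-1)) · Σ_k (x_{k,i} - mean_i) · (x_{k,j} - mean_j), with n-1 = 4.
  S[X,X] = ((1.8)·(1.8) + (-2.2)·(-2.2) + (1.8)·(1.8) + (-1.2)·(-1.2) + (-0.2)·(-0.2)) / 4 = 12.8/4 = 3.2
  S[X,Y] = ((1.8)·(1) + (-2.2)·(2) + (1.8)·(-1) + (-1.2)·(-2) + (-0.2)·(0)) / 4 = -2/4 = -0.5
  S[X,Z] = ((1.8)·(-3.4) + (-2.2)·(-0.4) + (1.8)·(-0.4) + (-1.2)·(1.6) + (-0.2)·(2.6)) / 4 = -8.4/4 = -2.1
  S[Y,Y] = ((1)·(1) + (2)·(2) + (-1)·(-1) + (-2)·(-2) + (0)·(0)) / 4 = 10/4 = 2.5
  S[Y,Z] = ((1)·(-3.4) + (2)·(-0.4) + (-1)·(-0.4) + (-2)·(1.6) + (0)·(2.6)) / 4 = -7/4 = -1.75
  S[Z,Z] = ((-3.4)·(-3.4) + (-0.4)·(-0.4) + (-0.4)·(-0.4) + (1.6)·(1.6) + (2.6)·(2.6)) / 4 = 21.2/4 = 5.3

S is symmetric (S[j,i] = S[i,j]). Assembling:

S = [[3.2, -0.5, -2.1],
 [-0.5, 2.5, -1.75],
 [-2.1, -1.75, 5.3]]


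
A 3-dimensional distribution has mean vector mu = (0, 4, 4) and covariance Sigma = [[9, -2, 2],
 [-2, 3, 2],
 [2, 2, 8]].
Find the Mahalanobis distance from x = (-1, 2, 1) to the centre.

Step 1 — centre the observation: (x - mu) = (-1, -2, -3).

Step 2 — invert Sigma (cofactor / det for 3×3, or solve directly):
  Sigma^{-1} = [[0.1667, 0.1667, -0.0833],
 [0.1667, 0.5667, -0.1833],
 [-0.0833, -0.1833, 0.1917]].

Step 3 — form the quadratic (x - mu)^T · Sigma^{-1} · (x - mu):
  Sigma^{-1} · (x - mu) = (-0.25, -0.75, -0.125).
  (x - mu)^T · [Sigma^{-1} · (x - mu)] = (-1)·(-0.25) + (-2)·(-0.75) + (-3)·(-0.125) = 2.125.

Step 4 — take square root: d = √(2.125) ≈ 1.4577.

d(x, mu) = √(2.125) ≈ 1.4577


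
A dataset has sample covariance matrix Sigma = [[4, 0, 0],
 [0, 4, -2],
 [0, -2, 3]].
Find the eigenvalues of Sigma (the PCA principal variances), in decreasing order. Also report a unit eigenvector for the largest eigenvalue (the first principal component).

Step 1 — characteristic polynomial p(λ) = det(λI - Sigma) = λ³ - tr·λ² + c_1·λ - det, where tr = trace, c_1 = sum of the principal 2×2 minors, det = det(Sigma):
  tr = 4 + 4 + 3 = 11,
  c_1 = (4·4 - (0)²) + (4·3 - (0)²) + (4·3 - (-2)²) = 16 + 12 + 8 = 36,
  det = 4·(4·3 - (-2)²) - (0)·((0)·3 - (-2)·(0)) + (0)·((0)·(-2) - 4·(0)) = 4·(8) - (0)·(0) + (0)·(0) = 32.
  So p(λ) = λ³ - 11λ² + 36λ - 32.
Step 2 — look for an integer root (rational root theorem: any rational root is an integer divisor of 32). Testing λ = 4:
  p(4) = 64 - 176 + 144 - 32 = 0  ✓
  Dividing out (λ - 4): p(λ) = (λ - 4)(λ² - 7λ + 8).
Step 3 — remaining eigenvalues from the quadratic λ² - 7λ + 8 = 0:
  Δ = 7² - 4·8 = 49 - 32 = 17,  λ = (7 ± √17)/2 = (7 ± 4.1231)/2 ≈ 5.5616 or 1.4384.
  Sorted: λ_1 = 5.5616,  λ_2 = 4,  λ_3 = 1.4384  (check: sum = 11 = tr ✓).

Step 4 — unit eigenvector for λ_1 ≈ 5.5616: v spans the null space of (Sigma - λ_1 I), whose rows are
  r_1 = (-1.5616, 0, 0),  r_2 = (0, -1.5616, -2),  r_3 = (0, -2, -2.5616).
  v is orthogonal to every row, so take v ∝ r_1 × r_2 = ((0)·(-2) - (0)·(-1.5616), (0)·(0) - (-1.5616)·(-2), (-1.5616)·(-1.5616) - (0)·(0)) ≈ (0, -3.1231, 2.4384).
  Rescale (multiply by -1 so the first nonzero entry is positive): u = (0, 3.1231, -2.4384).
  ||u|| = √((0)² + (3.1231)² + (-2.4384)²) = √(15.6998) ≈ 3.9623,  v_1 = u/||u|| ≈ (0, 0.7882, -0.6154) (||v_1|| = 1).

λ_1 = 5.5616,  λ_2 = 4,  λ_3 = 1.4384;  v_1 ≈ (0, 0.7882, -0.6154)


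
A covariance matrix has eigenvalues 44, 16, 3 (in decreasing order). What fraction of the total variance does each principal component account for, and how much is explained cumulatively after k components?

Step 1 — total variance = trace(Sigma) = Σ λ_i = 44 + 16 + 3 = 63.

Step 2 — fraction explained by component i = λ_i / Σ λ:
  PC1: 44/63 = 0.6984
  PC2: 16/63 = 0.254
  PC3: 3/63 = 0.0476

Step 3 — cumulative fraction after k components = (λ_1 + ... + λ_k) / Σ λ:
  k = 1: 44/63 = 0.6984
  k = 2: (44 + 16)/63 = 60/63 = 0.9524
  k = 3: (44 + 16 + 3)/63 = 63/63 = 1

Summary (fraction, with percent):

explained: PC1 0.6984 (69.84%), PC2 0.254 (25.4%), PC3 0.0476 (4.76%);  cumulative: 0.6984, 0.9524, 1


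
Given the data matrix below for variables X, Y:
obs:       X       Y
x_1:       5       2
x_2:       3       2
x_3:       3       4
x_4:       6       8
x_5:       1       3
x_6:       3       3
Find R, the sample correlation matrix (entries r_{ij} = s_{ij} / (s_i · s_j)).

Step 1 — column means:
  mean(X) = (5 + 3 + 3 + 6 + 1 + 3) / 6 = 21/6 = 3.5
  mean(Y) = (2 + 2 + 4 + 8 + 3 + 3) / 6 = 22/6 = 3.6667

Step 2 — sample variances and covariances s[i,j] = (1/(n-1)) · Σ_k (x_{k,i} - mean_i) · (x_{k,j} - mean_j), with n-1 = 5:
  s[X,X] = ((1.5)·(1.5) + (-0.5)·(-0.5) + (-0.5)·(-0.5) + (2.5)·(2.5) + (-2.5)·(-2.5) + (-0.5)·(-0.5)) / 5 = 15.5/5 = 3.1
  s[X,Y] = ((1.5)·(-1.6667) + (-0.5)·(-1.6667) + (-0.5)·(0.3333) + (2.5)·(4.3333) + (-2.5)·(-0.6667) + (-0.5)·(-0.6667)) / 5 = 11/5 = 2.2
  s[Y,Y] = ((-1.6667)·(-1.6667) + (-1.6667)·(-1.6667) + (0.3333)·(0.3333) + (4.3333)·(4.3333) + (-0.6667)·(-0.6667) + (-0.6667)·(-0.6667)) / 5 = 25.3333/5 = 5.0667
  Sample standard deviations s_i = √(s[i,i]):
  s(X) = √(3.1) = 1.7607
  s(Y) = √(5.0667) = 2.2509

Step 3 — r_{ij} = s_{ij} / (s_i · s_j):
  r[X,X] = 1 (diagonal).
  r[X,Y] = 2.2 / (1.7607 · 2.2509) = 2.2 / 3.9632 = 0.5551
  r[Y,Y] = 1 (diagonal).

R is symmetric with unit diagonal. Assembling:

R = [[1, 0.5551],
 [0.5551, 1]]


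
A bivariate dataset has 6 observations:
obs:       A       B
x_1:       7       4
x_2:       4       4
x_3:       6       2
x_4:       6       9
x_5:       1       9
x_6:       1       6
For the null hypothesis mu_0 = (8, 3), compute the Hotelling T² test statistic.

Step 1 — sample mean vector:
  mean(A) = (7 + 4 + 6 + 6 + 1 + 1) / 6 = 25/6 = 4.1667
  mean(B) = (4 + 4 + 2 + 9 + 9 + 6) / 6 = 34/6 = 5.6667
  x̄ = (4.1667, 5.6667),  deviation x̄ - mu_0 = (4.1667, 5.6667) - (8, 3) = (-3.8333, 2.6667).

Step 2 — sample covariance matrix, S[i,j] = (1/(n-1)) · Σ_k (x_{k,i} - mean_i) · (x_{k,j} - mean_j), divisor n-1 = 5:
  S[A,A] = ((2.8333)·(2.8333) + (-0.1667)·(-0.1667) + (1.8333)·(1.8333) + (1.8333)·(1.8333) + (-3.1667)·(-3.1667) + (-3.1667)·(-3.1667)) / 5 = 34.8333/5 = 6.9667
  S[A,B] = ((2.8333)·(-1.6667) + (-0.1667)·(-1.6667) + (1.8333)·(-3.6667) + (1.8333)·(3.3333) + (-3.1667)·(3.3333) + (-3.1667)·(0.3333)) / 5 = -16.6667/5 = -3.3333
  S[B,B] = ((-1.6667)·(-1.6667) + (-1.6667)·(-1.6667) + (-3.6667)·(-3.6667) + (3.3333)·(3.3333) + (3.3333)·(3.3333) + (0.3333)·(0.3333)) / 5 = 41.3333/5 = 8.2667
  S = [[6.9667, -3.3333],
 [-3.3333, 8.2667]].

Step 3 — invert S. det(S) = 6.9667·8.2667 - (-3.3333)² = 46.48.
  S^{-1} = (1/det) · [[d, -b], [-b, a]] = [[0.1779, 0.0717],
 [0.0717, 0.1499]].

Step 4 — quadratic form (x̄ - mu_0)^T · S^{-1} · (x̄ - mu_0):
  S^{-1} · (x̄ - mu_0) = (-0.4905, 0.1248),
  (x̄ - mu_0)^T · [...] = (-3.8333)·(-0.4905) + (2.6667)·(0.1248) = 2.2131.

Step 5 — scale by n: T² = 6 · 2.2131 = 13.2788.

T² ≈ 13.2788


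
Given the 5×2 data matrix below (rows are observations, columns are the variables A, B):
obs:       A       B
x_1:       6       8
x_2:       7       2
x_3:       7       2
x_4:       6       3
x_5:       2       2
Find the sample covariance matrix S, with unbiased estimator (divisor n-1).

Step 1 — column means:
  mean(A) = (6 + 7 + 7 + 6 + 2) / 5 = 28/5 = 5.6
  mean(B) = (8 + 2 + 2 + 3 + 2) / 5 = 17/5 = 3.4

Step 2 — sample covariance S[i,j] = (1/(n-1)) · Σ_k (x_{k,i} - mean_i) · (x_{k,j} - mean_j), with n-1 = 4.
  S[A,A] = ((0.4)·(0.4) + (1.4)·(1.4) + (1.4)·(1.4) + (0.4)·(0.4) + (-3.6)·(-3.6)) / 4 = 17.2/4 = 4.3
  S[A,B] = ((0.4)·(4.6) + (1.4)·(-1.4) + (1.4)·(-1.4) + (0.4)·(-0.4) + (-3.6)·(-1.4)) / 4 = 2.8/4 = 0.7
  S[B,B] = ((4.6)·(4.6) + (-1.4)·(-1.4) + (-1.4)·(-1.4) + (-0.4)·(-0.4) + (-1.4)·(-1.4)) / 4 = 27.2/4 = 6.8

S is symmetric (S[j,i] = S[i,j]). Assembling:

S = [[4.3, 0.7],
 [0.7, 6.8]]


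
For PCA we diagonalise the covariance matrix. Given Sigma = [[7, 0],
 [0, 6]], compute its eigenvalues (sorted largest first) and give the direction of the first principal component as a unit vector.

Step 1 — characteristic polynomial of 2×2 Sigma:
  det(Sigma - λI) = λ² - trace · λ + det = 0.
  trace = 7 + 6 = 13, det = 7·6 - (0)² = 42.
Step 2 — discriminant:
  Δ = trace² - 4·det = 169 - 168 = 1.
Step 3 — eigenvalues:
  λ = (trace ± √Δ)/2 = (13 ± 1)/2,
  λ_1 = 7,  λ_2 = 6.

Step 4 — unit eigenvector for λ_1: Sigma is diagonal, so its eigenvectors are the coordinate axes. λ_1 = 7 is the diagonal entry on the first coordinate axis, hence
  v_1 = (1, 0) (||v_1|| = 1).

λ_1 = 7,  λ_2 = 6;  v_1 ≈ (1, 0)


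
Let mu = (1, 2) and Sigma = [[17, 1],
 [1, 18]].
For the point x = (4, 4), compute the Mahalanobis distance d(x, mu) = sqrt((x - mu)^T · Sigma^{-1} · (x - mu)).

Step 1 — centre the observation: (x - mu) = (3, 2).

Step 2 — invert Sigma. det(Sigma) = 17·18 - (1)² = 305.
  Sigma^{-1} = (1/det) · [[d, -b], [-b, a]] = [[0.059, -0.0033],
 [-0.0033, 0.0557]].

Step 3 — form the quadratic (x - mu)^T · Sigma^{-1} · (x - mu):
  Sigma^{-1} · (x - mu) = (0.1705, 0.1016).
  (x - mu)^T · [Sigma^{-1} · (x - mu)] = (3)·(0.1705) + (2)·(0.1016) = 0.7148.

Step 4 — take square root: d = √(0.7148) ≈ 0.8454.

d(x, mu) = √(0.7148) ≈ 0.8454


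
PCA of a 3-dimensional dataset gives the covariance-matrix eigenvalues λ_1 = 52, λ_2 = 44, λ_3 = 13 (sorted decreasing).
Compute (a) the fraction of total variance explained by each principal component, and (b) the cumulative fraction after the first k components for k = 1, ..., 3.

Step 1 — total variance = trace(Sigma) = Σ λ_i = 52 + 44 + 13 = 109.

Step 2 — fraction explained by component i = λ_i / Σ λ:
  PC1: 52/109 = 0.4771
  PC2: 44/109 = 0.4037
  PC3: 13/109 = 0.1193

Step 3 — cumulative fraction after k components = (λ_1 + ... + λ_k) / Σ λ:
  k = 1: 52/109 = 0.4771
  k = 2: (52 + 44)/109 = 96/109 = 0.8807
  k = 3: (52 + 44 + 13)/109 = 109/109 = 1

Summary (fraction, with percent):

explained: PC1 0.4771 (47.71%), PC2 0.4037 (40.37%), PC3 0.1193 (11.93%);  cumulative: 0.4771, 0.8807, 1


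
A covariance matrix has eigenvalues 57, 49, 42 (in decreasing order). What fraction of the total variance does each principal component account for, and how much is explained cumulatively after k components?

Step 1 — total variance = trace(Sigma) = Σ λ_i = 57 + 49 + 42 = 148.

Step 2 — fraction explained by component i = λ_i / Σ λ:
  PC1: 57/148 = 0.3851
  PC2: 49/148 = 0.3311
  PC3: 42/148 = 0.2838

Step 3 — cumulative fraction after k components = (λ_1 + ... + λ_k) / Σ λ:
  k = 1: 57/148 = 0.3851
  k = 2: (57 + 49)/148 = 106/148 = 0.7162
  k = 3: (57 + 49 + 42)/148 = 148/148 = 1

Summary (fraction, with percent):

explained: PC1 0.3851 (38.51%), PC2 0.3311 (33.11%), PC3 0.2838 (28.38%);  cumulative: 0.3851, 0.7162, 1


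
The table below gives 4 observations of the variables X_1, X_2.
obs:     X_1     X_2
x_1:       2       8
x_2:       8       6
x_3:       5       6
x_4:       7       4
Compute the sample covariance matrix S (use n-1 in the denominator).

Step 1 — column means:
  mean(X_1) = (2 + 8 + 5 + 7) / 4 = 22/4 = 5.5
  mean(X_2) = (8 + 6 + 6 + 4) / 4 = 24/4 = 6

Step 2 — sample covariance S[i,j] = (1/(n-1)) · Σ_k (x_{k,i} - mean_i) · (x_{k,j} - mean_j), with n-1 = 3.
  S[X_1,X_1] = ((-3.5)·(-3.5) + (2.5)·(2.5) + (-0.5)·(-0.5) + (1.5)·(1.5)) / 3 = 21/3 = 7
  S[X_1,X_2] = ((-3.5)·(2) + (2.5)·(0) + (-0.5)·(0) + (1.5)·(-2)) / 3 = -10/3 = -3.3333
  S[X_2,X_2] = ((2)·(2) + (0)·(0) + (0)·(0) + (-2)·(-2)) / 3 = 8/3 = 2.6667

S is symmetric (S[j,i] = S[i,j]). Assembling:

S = [[7, -3.3333],
 [-3.3333, 2.6667]]


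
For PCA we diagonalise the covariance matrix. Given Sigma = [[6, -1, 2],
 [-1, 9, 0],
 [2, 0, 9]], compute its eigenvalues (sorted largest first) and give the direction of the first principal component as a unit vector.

Step 1 — characteristic polynomial p(λ) = det(λI - Sigma) = λ³ - tr·λ² + c_1·λ - det, where tr = trace, c_1 = sum of the principal 2×2 minors, det = det(Sigma):
  tr = 6 + 9 + 9 = 24,
  c_1 = (6·9 - (-1)²) + (6·9 - (2)²) + (9·9 - (0)²) = 53 + 50 + 81 = 184,
  det = 6·(9·9 - (0)²) - (-1)·((-1)·9 - (0)·(2)) + (2)·((-1)·(0) - 9·(2)) = 6·(81) - (-1)·(-9) + (2)·(-18) = 441.
  So p(λ) = λ³ - 24λ² + 184λ - 441.
Step 2 — look for an integer root (rational root theorem: any rational root is an integer divisor of 441). Testing λ = 9:
  p(9) = 729 - 1944 + 1656 - 441 = 0  ✓
  Dividing out (λ - 9): p(λ) = (λ - 9)(λ² - 15λ + 49).
Step 3 — remaining eigenvalues from the quadratic λ² - 15λ + 49 = 0:
  Δ = 15² - 4·49 = 225 - 196 = 29,  λ = (15 ± √29)/2 = (15 ± 5.3852)/2 ≈ 10.1926 or 4.8074.
  Sorted: λ_1 = 10.1926,  λ_2 = 9,  λ_3 = 4.8074  (check: sum = 24 = tr ✓).

Step 4 — unit eigenvector for λ_1 ≈ 10.1926: v spans the null space of (Sigma - λ_1 I), whose rows are
  r_1 = (-4.1926, -1, 2),  r_2 = (-1, -1.1926, 0),  r_3 = (2, 0, -1.1926).
  v is orthogonal to every row, so take v ∝ r_1 × r_2 = ((-1)·(0) - (2)·(-1.1926), (2)·(-1) - (-4.1926)·(0), (-4.1926)·(-1.1926) - (-1)·(-1)) ≈ (2.3852, -2, 4).
  Let u = (2.3852, -2, 4).
  ||u|| = √((2.3852)² + (-2)² + (4)²) = √(25.689) ≈ 5.0684,  v_1 = u/||u|| ≈ (0.4706, -0.3946, 0.7892) (||v_1|| = 1).

λ_1 = 10.1926,  λ_2 = 9,  λ_3 = 4.8074;  v_1 ≈ (0.4706, -0.3946, 0.7892)


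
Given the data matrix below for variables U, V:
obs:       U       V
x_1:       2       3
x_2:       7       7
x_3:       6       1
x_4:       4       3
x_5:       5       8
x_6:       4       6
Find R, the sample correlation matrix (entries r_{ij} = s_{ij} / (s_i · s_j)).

Step 1 — column means:
  mean(U) = (2 + 7 + 6 + 4 + 5 + 4) / 6 = 28/6 = 4.6667
  mean(V) = (3 + 7 + 1 + 3 + 8 + 6) / 6 = 28/6 = 4.6667

Step 2 — sample variances and covariances s[i,j] = (1/(n-1)) · Σ_k (x_{k,i} - mean_i) · (x_{k,j} - mean_j), with n-1 = 5:
  s[U,U] = ((-2.6667)·(-2.6667) + (2.3333)·(2.3333) + (1.3333)·(1.3333) + (-0.6667)·(-0.6667) + (0.3333)·(0.3333) + (-0.6667)·(-0.6667)) / 5 = 15.3333/5 = 3.0667
  s[U,V] = ((-2.6667)·(-1.6667) + (2.3333)·(2.3333) + (1.3333)·(-3.6667) + (-0.6667)·(-1.6667) + (0.3333)·(3.3333) + (-0.6667)·(1.3333)) / 5 = 6.3333/5 = 1.2667
  s[V,V] = ((-1.6667)·(-1.6667) + (2.3333)·(2.3333) + (-3.6667)·(-3.6667) + (-1.6667)·(-1.6667) + (3.3333)·(3.3333) + (1.3333)·(1.3333)) / 5 = 37.3333/5 = 7.4667
  Sample standard deviations s_i = √(s[i,i]):
  s(U) = √(3.0667) = 1.7512
  s(V) = √(7.4667) = 2.7325

Step 3 — r_{ij} = s_{ij} / (s_i · s_j):
  r[U,U] = 1 (diagonal).
  r[U,V] = 1.2667 / (1.7512 · 2.7325) = 1.2667 / 4.7852 = 0.2647
  r[V,V] = 1 (diagonal).

R is symmetric with unit diagonal. Assembling:

R = [[1, 0.2647],
 [0.2647, 1]]


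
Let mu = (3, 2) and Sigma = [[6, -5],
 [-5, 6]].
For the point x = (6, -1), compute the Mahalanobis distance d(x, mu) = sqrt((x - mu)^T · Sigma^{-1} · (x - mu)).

Step 1 — centre the observation: (x - mu) = (3, -3).

Step 2 — invert Sigma. det(Sigma) = 6·6 - (-5)² = 11.
  Sigma^{-1} = (1/det) · [[d, -b], [-b, a]] = [[0.5455, 0.4545],
 [0.4545, 0.5455]].

Step 3 — form the quadratic (x - mu)^T · Sigma^{-1} · (x - mu):
  Sigma^{-1} · (x - mu) = (0.2727, -0.2727).
  (x - mu)^T · [Sigma^{-1} · (x - mu)] = (3)·(0.2727) + (-3)·(-0.2727) = 1.6364.

Step 4 — take square root: d = √(1.6364) ≈ 1.2792.

d(x, mu) = √(1.6364) ≈ 1.2792


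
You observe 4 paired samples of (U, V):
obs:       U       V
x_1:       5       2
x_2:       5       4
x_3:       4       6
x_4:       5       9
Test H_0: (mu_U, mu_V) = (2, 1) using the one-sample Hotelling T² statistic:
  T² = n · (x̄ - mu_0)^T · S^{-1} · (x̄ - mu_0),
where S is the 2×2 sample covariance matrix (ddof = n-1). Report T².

Step 1 — sample mean vector:
  mean(U) = (5 + 5 + 4 + 5) / 4 = 19/4 = 4.75
  mean(V) = (2 + 4 + 6 + 9) / 4 = 21/4 = 5.25
  x̄ = (4.75, 5.25),  deviation x̄ - mu_0 = (4.75, 5.25) - (2, 1) = (2.75, 4.25).

Step 2 — sample covariance matrix, S[i,j] = (1/(n-1)) · Σ_k (x_{k,i} - mean_i) · (x_{k,j} - mean_j), divisor n-1 = 3:
  S[U,U] = ((0.25)·(0.25) + (0.25)·(0.25) + (-0.75)·(-0.75) + (0.25)·(0.25)) / 3 = 0.75/3 = 0.25
  S[U,V] = ((0.25)·(-3.25) + (0.25)·(-1.25) + (-0.75)·(0.75) + (0.25)·(3.75)) / 3 = -0.75/3 = -0.25
  S[V,V] = ((-3.25)·(-3.25) + (-1.25)·(-1.25) + (0.75)·(0.75) + (3.75)·(3.75)) / 3 = 26.75/3 = 8.9167
  S = [[0.25, -0.25],
 [-0.25, 8.9167]].

Step 3 — invert S. det(S) = 0.25·8.9167 - (-0.25)² = 2.1667.
  S^{-1} = (1/det) · [[d, -b], [-b, a]] = [[4.1154, 0.1154],
 [0.1154, 0.1154]].

Step 4 — quadratic form (x̄ - mu_0)^T · S^{-1} · (x̄ - mu_0):
  S^{-1} · (x̄ - mu_0) = (11.8077, 0.8077),
  (x̄ - mu_0)^T · [...] = (2.75)·(11.8077) + (4.25)·(0.8077) = 35.9038.

Step 5 — scale by n: T² = 4 · 35.9038 = 143.6154.

T² ≈ 143.6154


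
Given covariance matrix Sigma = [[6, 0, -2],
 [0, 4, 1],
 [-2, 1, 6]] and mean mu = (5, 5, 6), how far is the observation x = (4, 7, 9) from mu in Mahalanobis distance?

Step 1 — centre the observation: (x - mu) = (-1, 2, 3).

Step 2 — invert Sigma (cofactor / det for 3×3, or solve directly):
  Sigma^{-1} = [[0.1885, -0.0164, 0.0656],
 [-0.0164, 0.2623, -0.0492],
 [0.0656, -0.0492, 0.1967]].

Step 3 — form the quadratic (x - mu)^T · Sigma^{-1} · (x - mu):
  Sigma^{-1} · (x - mu) = (-0.0246, 0.3934, 0.4262).
  (x - mu)^T · [Sigma^{-1} · (x - mu)] = (-1)·(-0.0246) + (2)·(0.3934) + (3)·(0.4262) = 2.0902.

Step 4 — take square root: d = √(2.0902) ≈ 1.4457.

d(x, mu) = √(2.0902) ≈ 1.4457


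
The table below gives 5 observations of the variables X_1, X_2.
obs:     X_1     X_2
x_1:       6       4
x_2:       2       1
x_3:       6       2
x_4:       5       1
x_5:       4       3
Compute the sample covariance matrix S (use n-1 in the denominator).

Step 1 — column means:
  mean(X_1) = (6 + 2 + 6 + 5 + 4) / 5 = 23/5 = 4.6
  mean(X_2) = (4 + 1 + 2 + 1 + 3) / 5 = 11/5 = 2.2

Step 2 — sample covariance S[i,j] = (1/(n-1)) · Σ_k (x_{k,i} - mean_i) · (x_{k,j} - mean_j), with n-1 = 4.
  S[X_1,X_1] = ((1.4)·(1.4) + (-2.6)·(-2.6) + (1.4)·(1.4) + (0.4)·(0.4) + (-0.6)·(-0.6)) / 4 = 11.2/4 = 2.8
  S[X_1,X_2] = ((1.4)·(1.8) + (-2.6)·(-1.2) + (1.4)·(-0.2) + (0.4)·(-1.2) + (-0.6)·(0.8)) / 4 = 4.4/4 = 1.1
  S[X_2,X_2] = ((1.8)·(1.8) + (-1.2)·(-1.2) + (-0.2)·(-0.2) + (-1.2)·(-1.2) + (0.8)·(0.8)) / 4 = 6.8/4 = 1.7

S is symmetric (S[j,i] = S[i,j]). Assembling:

S = [[2.8, 1.1],
 [1.1, 1.7]]


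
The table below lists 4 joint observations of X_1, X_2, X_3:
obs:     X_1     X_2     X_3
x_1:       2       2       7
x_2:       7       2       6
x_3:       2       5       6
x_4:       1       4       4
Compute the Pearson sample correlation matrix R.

Step 1 — column means:
  mean(X_1) = (2 + 7 + 2 + 1) / 4 = 12/4 = 3
  mean(X_2) = (2 + 2 + 5 + 4) / 4 = 13/4 = 3.25
  mean(X_3) = (7 + 6 + 6 + 4) / 4 = 23/4 = 5.75

Step 2 — sample variances and covariances s[i,j] = (1/(n-1)) · Σ_k (x_{k,i} - mean_i) · (x_{k,j} - mean_j), with n-1 = 3:
  s[X_1,X_1] = ((-1)·(-1) + (4)·(4) + (-1)·(-1) + (-2)·(-2)) / 3 = 22/3 = 7.3333
  s[X_1,X_2] = ((-1)·(-1.25) + (4)·(-1.25) + (-1)·(1.75) + (-2)·(0.75)) / 3 = -7/3 = -2.3333
  s[X_1,X_3] = ((-1)·(1.25) + (4)·(0.25) + (-1)·(0.25) + (-2)·(-1.75)) / 3 = 3/3 = 1
  s[X_2,X_2] = ((-1.25)·(-1.25) + (-1.25)·(-1.25) + (1.75)·(1.75) + (0.75)·(0.75)) / 3 = 6.75/3 = 2.25
  s[X_2,X_3] = ((-1.25)·(1.25) + (-1.25)·(0.25) + (1.75)·(0.25) + (0.75)·(-1.75)) / 3 = -2.75/3 = -0.9167
  s[X_3,X_3] = ((1.25)·(1.25) + (0.25)·(0.25) + (0.25)·(0.25) + (-1.75)·(-1.75)) / 3 = 4.75/3 = 1.5833
  Sample standard deviations s_i = √(s[i,i]):
  s(X_1) = √(7.3333) = 2.708
  s(X_2) = √(2.25) = 1.5
  s(X_3) = √(1.5833) = 1.2583

Step 3 — r_{ij} = s_{ij} / (s_i · s_j):
  r[X_1,X_1] = 1 (diagonal).
  r[X_1,X_2] = -2.3333 / (2.708 · 1.5) = -2.3333 / 4.062 = -0.5744
  r[X_1,X_3] = 1 / (2.708 · 1.2583) = 1 / 3.4075 = 0.2935
  r[X_2,X_2] = 1 (diagonal).
  r[X_2,X_3] = -0.9167 / (1.5 · 1.2583) = -0.9167 / 1.8875 = -0.4857
  r[X_3,X_3] = 1 (diagonal).

R is symmetric with unit diagonal. Assembling:

R = [[1, -0.5744, 0.2935],
 [-0.5744, 1, -0.4857],
 [0.2935, -0.4857, 1]]


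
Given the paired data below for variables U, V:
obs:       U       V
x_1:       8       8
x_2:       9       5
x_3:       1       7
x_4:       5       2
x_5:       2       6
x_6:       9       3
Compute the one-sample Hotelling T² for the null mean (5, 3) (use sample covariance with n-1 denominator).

Step 1 — sample mean vector:
  mean(U) = (8 + 9 + 1 + 5 + 2 + 9) / 6 = 34/6 = 5.6667
  mean(V) = (8 + 5 + 7 + 2 + 6 + 3) / 6 = 31/6 = 5.1667
  x̄ = (5.6667, 5.1667),  deviation x̄ - mu_0 = (5.6667, 5.1667) - (5, 3) = (0.6667, 2.1667).

Step 2 — sample covariance matrix, S[i,j] = (1/(n-1)) · Σ_k (x_{k,i} - mean_i) · (x_{k,j} - mean_j), divisor n-1 = 5:
  S[U,U] = ((2.3333)·(2.3333) + (3.3333)·(3.3333) + (-4.6667)·(-4.6667) + (-0.6667)·(-0.6667) + (-3.6667)·(-3.6667) + (3.3333)·(3.3333)) / 5 = 63.3333/5 = 12.6667
  S[U,V] = ((2.3333)·(2.8333) + (3.3333)·(-0.1667) + (-4.6667)·(1.8333) + (-0.6667)·(-3.1667) + (-3.6667)·(0.8333) + (3.3333)·(-2.1667)) / 5 = -10.6667/5 = -2.1333
  S[V,V] = ((2.8333)·(2.8333) + (-0.1667)·(-0.1667) + (1.8333)·(1.8333) + (-3.1667)·(-3.1667) + (0.8333)·(0.8333) + (-2.1667)·(-2.1667)) / 5 = 26.8333/5 = 5.3667
  S = [[12.6667, -2.1333],
 [-2.1333, 5.3667]].

Step 3 — invert S. det(S) = 12.6667·5.3667 - (-2.1333)² = 63.4267.
  S^{-1} = (1/det) · [[d, -b], [-b, a]] = [[0.0846, 0.0336],
 [0.0336, 0.1997]].

Step 4 — quadratic form (x̄ - mu_0)^T · S^{-1} · (x̄ - mu_0):
  S^{-1} · (x̄ - mu_0) = (0.1293, 0.4551),
  (x̄ - mu_0)^T · [...] = (0.6667)·(0.1293) + (2.1667)·(0.4551) = 1.0723.

Step 5 — scale by n: T² = 6 · 1.0723 = 6.4337.

T² ≈ 6.4337


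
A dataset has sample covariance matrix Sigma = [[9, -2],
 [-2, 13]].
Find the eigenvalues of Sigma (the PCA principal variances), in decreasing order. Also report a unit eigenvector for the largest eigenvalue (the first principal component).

Step 1 — characteristic polynomial of 2×2 Sigma:
  det(Sigma - λI) = λ² - trace · λ + det = 0.
  trace = 9 + 13 = 22, det = 9·13 - (-2)² = 113.
Step 2 — discriminant:
  Δ = trace² - 4·det = 484 - 452 = 32.
Step 3 — eigenvalues:
  λ = (trace ± √Δ)/2 = (22 ± 5.6569)/2,
  λ_1 = 13.8284,  λ_2 = 8.1716.

Step 4 — unit eigenvector for λ_1: solve (Sigma - λ_1 I)v = 0. First row:
  (9 - 13.8284)·v_x + (-2)·v_y = 0, i.e. (-4.8284)·v_x + (-2)·v_y = 0,
  so v ∝ (b, λ_1 - a) = (-2, 4.8284); multiply by -1 so the first entry is positive: u = (2, -4.8284).
  ||u|| = √((2)² + (-4.8284)²) = √(27.3137) ≈ 5.2263,
  v_1 = u/||u|| ≈ (0.3827, -0.9239) (||v_1|| = 1).

λ_1 = 13.8284,  λ_2 = 8.1716;  v_1 ≈ (0.3827, -0.9239)


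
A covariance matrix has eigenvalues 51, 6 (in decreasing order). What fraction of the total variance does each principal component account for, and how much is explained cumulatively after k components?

Step 1 — total variance = trace(Sigma) = Σ λ_i = 51 + 6 = 57.

Step 2 — fraction explained by component i = λ_i / Σ λ:
  PC1: 51/57 = 0.8947
  PC2: 6/57 = 0.1053

Step 3 — cumulative fraction after k components = (λ_1 + ... + λ_k) / Σ λ:
  k = 1: 51/57 = 0.8947
  k = 2: (51 + 6)/57 = 57/57 = 1

Summary (fraction, with percent):

explained: PC1 0.8947 (89.47%), PC2 0.1053 (10.53%);  cumulative: 0.8947, 1


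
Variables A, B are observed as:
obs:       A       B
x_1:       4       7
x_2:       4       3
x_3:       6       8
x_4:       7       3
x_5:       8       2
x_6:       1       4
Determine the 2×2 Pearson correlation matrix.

Step 1 — column means:
  mean(A) = (4 + 4 + 6 + 7 + 8 + 1) / 6 = 30/6 = 5
  mean(B) = (7 + 3 + 8 + 3 + 2 + 4) / 6 = 27/6 = 4.5

Step 2 — sample variances and covariances s[i,j] = (1/(n-1)) · Σ_k (x_{k,i} - mean_i) · (x_{k,j} - mean_j), with n-1 = 5:
  s[A,A] = ((-1)·(-1) + (-1)·(-1) + (1)·(1) + (2)·(2) + (3)·(3) + (-4)·(-4)) / 5 = 32/5 = 6.4
  s[A,B] = ((-1)·(2.5) + (-1)·(-1.5) + (1)·(3.5) + (2)·(-1.5) + (3)·(-2.5) + (-4)·(-0.5)) / 5 = -6/5 = -1.2
  s[B,B] = ((2.5)·(2.5) + (-1.5)·(-1.5) + (3.5)·(3.5) + (-1.5)·(-1.5) + (-2.5)·(-2.5) + (-0.5)·(-0.5)) / 5 = 29.5/5 = 5.9
  Sample standard deviations s_i = √(s[i,i]):
  s(A) = √(6.4) = 2.5298
  s(B) = √(5.9) = 2.429

Step 3 — r_{ij} = s_{ij} / (s_i · s_j):
  r[A,A] = 1 (diagonal).
  r[A,B] = -1.2 / (2.5298 · 2.429) = -1.2 / 6.1449 = -0.1953
  r[B,B] = 1 (diagonal).

R is symmetric with unit diagonal. Assembling:

R = [[1, -0.1953],
 [-0.1953, 1]]


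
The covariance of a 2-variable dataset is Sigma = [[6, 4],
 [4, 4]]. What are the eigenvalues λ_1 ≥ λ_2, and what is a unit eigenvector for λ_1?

Step 1 — characteristic polynomial of 2×2 Sigma:
  det(Sigma - λI) = λ² - trace · λ + det = 0.
  trace = 6 + 4 = 10, det = 6·4 - (4)² = 8.
Step 2 — discriminant:
  Δ = trace² - 4·det = 100 - 32 = 68.
Step 3 — eigenvalues:
  λ = (trace ± √Δ)/2 = (10 ± 8.2462)/2,
  λ_1 = 9.1231,  λ_2 = 0.8769.

Step 4 — unit eigenvector for λ_1: solve (Sigma - λ_1 I)v = 0. First row:
  (6 - 9.1231)·v_x + (4)·v_y = 0, i.e. (-3.1231)·v_x + (4)·v_y = 0,
  so v ∝ (b, λ_1 - a) = (4, 3.1231) = u.
  ||u|| = √((4)² + (3.1231)²) = √(25.7538) ≈ 5.0748,
  v_1 = u/||u|| ≈ (0.7882, 0.6154) (||v_1|| = 1).

λ_1 = 9.1231,  λ_2 = 0.8769;  v_1 ≈ (0.7882, 0.6154)


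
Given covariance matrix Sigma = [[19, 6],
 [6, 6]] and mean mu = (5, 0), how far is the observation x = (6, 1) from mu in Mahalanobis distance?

Step 1 — centre the observation: (x - mu) = (1, 1).

Step 2 — invert Sigma. det(Sigma) = 19·6 - (6)² = 78.
  Sigma^{-1} = (1/det) · [[d, -b], [-b, a]] = [[0.0769, -0.0769],
 [-0.0769, 0.2436]].

Step 3 — form the quadratic (x - mu)^T · Sigma^{-1} · (x - mu):
  Sigma^{-1} · (x - mu) = (0, 0.1667).
  (x - mu)^T · [Sigma^{-1} · (x - mu)] = (1)·(0) + (1)·(0.1667) = 0.1667.

Step 4 — take square root: d = √(0.1667) ≈ 0.4082.

d(x, mu) = √(0.1667) ≈ 0.4082


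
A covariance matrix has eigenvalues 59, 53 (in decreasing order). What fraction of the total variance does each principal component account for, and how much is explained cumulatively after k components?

Step 1 — total variance = trace(Sigma) = Σ λ_i = 59 + 53 = 112.

Step 2 — fraction explained by component i = λ_i / Σ λ:
  PC1: 59/112 = 0.5268
  PC2: 53/112 = 0.4732

Step 3 — cumulative fraction after k components = (λ_1 + ... + λ_k) / Σ λ:
  k = 1: 59/112 = 0.5268
  k = 2: (59 + 53)/112 = 112/112 = 1

Summary (fraction, with percent):

explained: PC1 0.5268 (52.68%), PC2 0.4732 (47.32%);  cumulative: 0.5268, 1


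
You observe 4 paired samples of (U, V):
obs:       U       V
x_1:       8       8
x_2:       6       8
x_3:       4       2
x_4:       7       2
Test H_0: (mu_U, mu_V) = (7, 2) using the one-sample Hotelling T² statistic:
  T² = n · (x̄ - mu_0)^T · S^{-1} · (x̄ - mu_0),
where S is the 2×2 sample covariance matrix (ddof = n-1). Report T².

Step 1 — sample mean vector:
  mean(U) = (8 + 6 + 4 + 7) / 4 = 25/4 = 6.25
  mean(V) = (8 + 8 + 2 + 2) / 4 = 20/4 = 5
  x̄ = (6.25, 5),  deviation x̄ - mu_0 = (6.25, 5) - (7, 2) = (-0.75, 3).

Step 2 — sample covariance matrix, S[i,j] = (1/(n-1)) · Σ_k (x_{k,i} - mean_i) · (x_{k,j} - mean_j), divisor n-1 = 3:
  S[U,U] = ((1.75)·(1.75) + (-0.25)·(-0.25) + (-2.25)·(-2.25) + (0.75)·(0.75)) / 3 = 8.75/3 = 2.9167
  S[U,V] = ((1.75)·(3) + (-0.25)·(3) + (-2.25)·(-3) + (0.75)·(-3)) / 3 = 9/3 = 3
  S[V,V] = ((3)·(3) + (3)·(3) + (-3)·(-3) + (-3)·(-3)) / 3 = 36/3 = 12
  S = [[2.9167, 3],
 [3, 12]].

Step 3 — invert S. det(S) = 2.9167·12 - (3)² = 26.
  S^{-1} = (1/det) · [[d, -b], [-b, a]] = [[0.4615, -0.1154],
 [-0.1154, 0.1122]].

Step 4 — quadratic form (x̄ - mu_0)^T · S^{-1} · (x̄ - mu_0):
  S^{-1} · (x̄ - mu_0) = (-0.6923, 0.4231),
  (x̄ - mu_0)^T · [...] = (-0.75)·(-0.6923) + (3)·(0.4231) = 1.7885.

Step 5 — scale by n: T² = 4 · 1.7885 = 7.1538.

T² ≈ 7.1538


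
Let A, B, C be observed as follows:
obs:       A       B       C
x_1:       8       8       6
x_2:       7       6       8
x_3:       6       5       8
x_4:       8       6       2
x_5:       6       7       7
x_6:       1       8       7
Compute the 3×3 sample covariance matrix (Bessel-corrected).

Step 1 — column means:
  mean(A) = (8 + 7 + 6 + 8 + 6 + 1) / 6 = 36/6 = 6
  mean(B) = (8 + 6 + 5 + 6 + 7 + 8) / 6 = 40/6 = 6.6667
  mean(C) = (6 + 8 + 8 + 2 + 7 + 7) / 6 = 38/6 = 6.3333

Step 2 — sample covariance S[i,j] = (1/(n-1)) · Σ_k (x_{k,i} - mean_i) · (x_{k,j} - mean_j), with n-1 = 5.
  S[A,A] = ((2)·(2) + (1)·(1) + (0)·(0) + (2)·(2) + (0)·(0) + (-5)·(-5)) / 5 = 34/5 = 6.8
  S[A,B] = ((2)·(1.3333) + (1)·(-0.6667) + (0)·(-1.6667) + (2)·(-0.6667) + (0)·(0.3333) + (-5)·(1.3333)) / 5 = -6/5 = -1.2
  S[A,C] = ((2)·(-0.3333) + (1)·(1.6667) + (0)·(1.6667) + (2)·(-4.3333) + (0)·(0.6667) + (-5)·(0.6667)) / 5 = -11/5 = -2.2
  S[B,B] = ((1.3333)·(1.3333) + (-0.6667)·(-0.6667) + (-1.6667)·(-1.6667) + (-0.6667)·(-0.6667) + (0.3333)·(0.3333) + (1.3333)·(1.3333)) / 5 = 7.3333/5 = 1.4667
  S[B,C] = ((1.3333)·(-0.3333) + (-0.6667)·(1.6667) + (-1.6667)·(1.6667) + (-0.6667)·(-4.3333) + (0.3333)·(0.6667) + (1.3333)·(0.6667)) / 5 = -0.3333/5 = -0.0667
  S[C,C] = ((-0.3333)·(-0.3333) + (1.6667)·(1.6667) + (1.6667)·(1.6667) + (-4.3333)·(-4.3333) + (0.6667)·(0.6667) + (0.6667)·(0.6667)) / 5 = 25.3333/5 = 5.0667

S is symmetric (S[j,i] = S[i,j]). Assembling:

S = [[6.8, -1.2, -2.2],
 [-1.2, 1.4667, -0.0667],
 [-2.2, -0.0667, 5.0667]]


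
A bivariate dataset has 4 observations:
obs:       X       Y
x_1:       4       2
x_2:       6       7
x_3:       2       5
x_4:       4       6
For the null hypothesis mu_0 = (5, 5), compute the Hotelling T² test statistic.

Step 1 — sample mean vector:
  mean(X) = (4 + 6 + 2 + 4) / 4 = 16/4 = 4
  mean(Y) = (2 + 7 + 5 + 6) / 4 = 20/4 = 5
  x̄ = (4, 5),  deviation x̄ - mu_0 = (4, 5) - (5, 5) = (-1, 0).

Step 2 — sample covariance matrix, S[i,j] = (1/(n-1)) · Σ_k (x_{k,i} - mean_i) · (x_{k,j} - mean_j), divisor n-1 = 3:
  S[X,X] = ((0)·(0) + (2)·(2) + (-2)·(-2) + (0)·(0)) / 3 = 8/3 = 2.6667
  S[X,Y] = ((0)·(-3) + (2)·(2) + (-2)·(0) + (0)·(1)) / 3 = 4/3 = 1.3333
  S[Y,Y] = ((-3)·(-3) + (2)·(2) + (0)·(0) + (1)·(1)) / 3 = 14/3 = 4.6667
  S = [[2.6667, 1.3333],
 [1.3333, 4.6667]].

Step 3 — invert S. det(S) = 2.6667·4.6667 - (1.3333)² = 10.6667.
  S^{-1} = (1/det) · [[d, -b], [-b, a]] = [[0.4375, -0.125],
 [-0.125, 0.25]].

Step 4 — quadratic form (x̄ - mu_0)^T · S^{-1} · (x̄ - mu_0):
  S^{-1} · (x̄ - mu_0) = (-0.4375, 0.125),
  (x̄ - mu_0)^T · [...] = (-1)·(-0.4375) + (0)·(0.125) = 0.4375.

Step 5 — scale by n: T² = 4 · 0.4375 = 1.75.

T² ≈ 1.75


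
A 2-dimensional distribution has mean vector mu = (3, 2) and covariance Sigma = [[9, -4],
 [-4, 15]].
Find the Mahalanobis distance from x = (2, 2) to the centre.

Step 1 — centre the observation: (x - mu) = (-1, 0).

Step 2 — invert Sigma. det(Sigma) = 9·15 - (-4)² = 119.
  Sigma^{-1} = (1/det) · [[d, -b], [-b, a]] = [[0.1261, 0.0336],
 [0.0336, 0.0756]].

Step 3 — form the quadratic (x - mu)^T · Sigma^{-1} · (x - mu):
  Sigma^{-1} · (x - mu) = (-0.1261, -0.0336).
  (x - mu)^T · [Sigma^{-1} · (x - mu)] = (-1)·(-0.1261) + (0)·(-0.0336) = 0.1261.

Step 4 — take square root: d = √(0.1261) ≈ 0.355.

d(x, mu) = √(0.1261) ≈ 0.355


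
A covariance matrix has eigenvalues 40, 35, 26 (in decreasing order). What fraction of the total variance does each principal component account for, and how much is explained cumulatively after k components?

Step 1 — total variance = trace(Sigma) = Σ λ_i = 40 + 35 + 26 = 101.

Step 2 — fraction explained by component i = λ_i / Σ λ:
  PC1: 40/101 = 0.396
  PC2: 35/101 = 0.3465
  PC3: 26/101 = 0.2574

Step 3 — cumulative fraction after k components = (λ_1 + ... + λ_k) / Σ λ:
  k = 1: 40/101 = 0.396
  k = 2: (40 + 35)/101 = 75/101 = 0.7426
  k = 3: (40 + 35 + 26)/101 = 101/101 = 1

Summary (fraction, with percent):

explained: PC1 0.396 (39.6%), PC2 0.3465 (34.65%), PC3 0.2574 (25.74%);  cumulative: 0.396, 0.7426, 1


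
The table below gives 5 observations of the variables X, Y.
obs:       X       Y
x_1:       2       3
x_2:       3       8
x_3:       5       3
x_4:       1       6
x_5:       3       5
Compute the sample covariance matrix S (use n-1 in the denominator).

Step 1 — column means:
  mean(X) = (2 + 3 + 5 + 1 + 3) / 5 = 14/5 = 2.8
  mean(Y) = (3 + 8 + 3 + 6 + 5) / 5 = 25/5 = 5

Step 2 — sample covariance S[i,j] = (1/(n-1)) · Σ_k (x_{k,i} - mean_i) · (x_{k,j} - mean_j), with n-1 = 4.
  S[X,X] = ((-0.8)·(-0.8) + (0.2)·(0.2) + (2.2)·(2.2) + (-1.8)·(-1.8) + (0.2)·(0.2)) / 4 = 8.8/4 = 2.2
  S[X,Y] = ((-0.8)·(-2) + (0.2)·(3) + (2.2)·(-2) + (-1.8)·(1) + (0.2)·(0)) / 4 = -4/4 = -1
  S[Y,Y] = ((-2)·(-2) + (3)·(3) + (-2)·(-2) + (1)·(1) + (0)·(0)) / 4 = 18/4 = 4.5

S is symmetric (S[j,i] = S[i,j]). Assembling:

S = [[2.2, -1],
 [-1, 4.5]]
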